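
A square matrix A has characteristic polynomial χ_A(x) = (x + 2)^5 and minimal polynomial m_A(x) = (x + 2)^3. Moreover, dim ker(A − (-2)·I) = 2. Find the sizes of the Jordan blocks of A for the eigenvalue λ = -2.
Block sizes for λ = -2: [3, 2]

Step 1 — from the characteristic polynomial, algebraic multiplicity of λ = -2 is 5. From dim ker(A − (-2)·I) = 2, there are exactly 2 Jordan blocks for λ = -2.
Step 2 — from the minimal polynomial, the factor (x + 2)^3 tells us the largest block for λ = -2 has size 3.
Step 3 — with total size 5, 2 blocks, and largest block 3, the block sizes (in nonincreasing order) are [3, 2].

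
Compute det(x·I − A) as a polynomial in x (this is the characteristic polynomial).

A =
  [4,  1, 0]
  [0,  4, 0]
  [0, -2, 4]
x^3 - 12*x^2 + 48*x - 64

Expanding det(x·I − A) (e.g. by cofactor expansion or by noting that A is similar to its Jordan form J, which has the same characteristic polynomial as A) gives
  χ_A(x) = x^3 - 12*x^2 + 48*x - 64
which factors as (x - 4)^3. The eigenvalues (with algebraic multiplicities) are λ = 4 with multiplicity 3.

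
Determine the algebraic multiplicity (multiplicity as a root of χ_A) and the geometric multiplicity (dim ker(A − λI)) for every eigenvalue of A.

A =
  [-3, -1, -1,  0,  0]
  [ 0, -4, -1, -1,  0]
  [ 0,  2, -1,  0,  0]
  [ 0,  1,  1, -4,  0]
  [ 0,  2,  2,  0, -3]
λ = -3: alg = 5, geom = 3

Step 1 — factor the characteristic polynomial to read off the algebraic multiplicities:
  χ_A(x) = (x + 3)^5

Step 2 — compute geometric multiplicities via the rank-nullity identity g(λ) = n − rank(A − λI):
  rank(A − (-3)·I) = 2, so dim ker(A − (-3)·I) = n − 2 = 3

Summary:
  λ = -3: algebraic multiplicity = 5, geometric multiplicity = 3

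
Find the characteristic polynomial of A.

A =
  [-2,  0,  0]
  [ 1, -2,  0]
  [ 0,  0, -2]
x^3 + 6*x^2 + 12*x + 8

Expanding det(x·I − A) (e.g. by cofactor expansion or by noting that A is similar to its Jordan form J, which has the same characteristic polynomial as A) gives
  χ_A(x) = x^3 + 6*x^2 + 12*x + 8
which factors as (x + 2)^3. The eigenvalues (with algebraic multiplicities) are λ = -2 with multiplicity 3.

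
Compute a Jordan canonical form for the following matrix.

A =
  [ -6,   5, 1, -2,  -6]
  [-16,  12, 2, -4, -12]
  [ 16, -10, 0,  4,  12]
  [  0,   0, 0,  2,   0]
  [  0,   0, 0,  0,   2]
J_2(2) ⊕ J_1(2) ⊕ J_1(2) ⊕ J_1(2)

The characteristic polynomial is
  det(x·I − A) = x^5 - 10*x^4 + 40*x^3 - 80*x^2 + 80*x - 32 = (x - 2)^5

Eigenvalues and multiplicities (the geometric multiplicity of λ is n − rank(A − λI), which equals the number of Jordan blocks for λ):
  λ = 2: algebraic multiplicity = 5, geometric multiplicity = 4

Determining the block sizes for each eigenvalue:
  λ = 2: 4 blocks summing to 5 forces exactly one block of size 2 and the rest size 1 → block sizes [2, 1, 1, 1]

Assembling the blocks gives a Jordan form
J =
  [2, 1, 0, 0, 0]
  [0, 2, 0, 0, 0]
  [0, 0, 2, 0, 0]
  [0, 0, 0, 2, 0]
  [0, 0, 0, 0, 2]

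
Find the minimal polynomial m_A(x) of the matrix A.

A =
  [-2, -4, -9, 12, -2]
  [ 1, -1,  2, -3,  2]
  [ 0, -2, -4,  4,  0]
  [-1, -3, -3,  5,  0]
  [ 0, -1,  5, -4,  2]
x^3

The characteristic polynomial is χ_A(x) = x^5, so the eigenvalues are known. The minimal polynomial is
  m_A(x) = Π_λ (x − λ)^{k_λ}
where k_λ is the size of the *largest* Jordan block for λ (equivalently, the smallest k with (A − λI)^k v = 0 for every generalised eigenvector v of λ).

  λ = 0: largest Jordan block has size 3, contributing (x − 0)^3

So m_A(x) = x^3 = x^3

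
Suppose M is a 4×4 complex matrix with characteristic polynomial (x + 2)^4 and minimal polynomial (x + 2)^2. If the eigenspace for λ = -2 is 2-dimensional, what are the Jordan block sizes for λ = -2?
Block sizes for λ = -2: [2, 2]

Step 1 — from the characteristic polynomial, algebraic multiplicity of λ = -2 is 4. From dim ker(M − (-2)·I) = 2, there are exactly 2 Jordan blocks for λ = -2.
Step 2 — from the minimal polynomial, the factor (x + 2)^2 tells us the largest block for λ = -2 has size 2.
Step 3 — with total size 4, 2 blocks, and largest block 2, the block sizes (in nonincreasing order) are [2, 2].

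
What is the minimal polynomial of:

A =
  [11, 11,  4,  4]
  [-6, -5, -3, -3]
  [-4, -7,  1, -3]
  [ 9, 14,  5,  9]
x^3 - 12*x^2 + 48*x - 64

The characteristic polynomial is χ_A(x) = (x - 4)^4, so the eigenvalues are known. The minimal polynomial is
  m_A(x) = Π_λ (x − λ)^{k_λ}
where k_λ is the size of the *largest* Jordan block for λ (equivalently, the smallest k with (A − λI)^k v = 0 for every generalised eigenvector v of λ).

  λ = 4: largest Jordan block has size 3, contributing (x − 4)^3

So m_A(x) = (x - 4)^3 = x^3 - 12*x^2 + 48*x - 64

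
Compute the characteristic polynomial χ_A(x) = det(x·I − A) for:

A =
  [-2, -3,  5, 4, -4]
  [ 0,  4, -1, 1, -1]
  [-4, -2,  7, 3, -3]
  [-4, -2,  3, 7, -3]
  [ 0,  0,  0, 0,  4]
x^5 - 20*x^4 + 160*x^3 - 640*x^2 + 1280*x - 1024

Expanding det(x·I − A) (e.g. by cofactor expansion or by noting that A is similar to its Jordan form J, which has the same characteristic polynomial as A) gives
  χ_A(x) = x^5 - 20*x^4 + 160*x^3 - 640*x^2 + 1280*x - 1024
which factors as (x - 4)^5. The eigenvalues (with algebraic multiplicities) are λ = 4 with multiplicity 5.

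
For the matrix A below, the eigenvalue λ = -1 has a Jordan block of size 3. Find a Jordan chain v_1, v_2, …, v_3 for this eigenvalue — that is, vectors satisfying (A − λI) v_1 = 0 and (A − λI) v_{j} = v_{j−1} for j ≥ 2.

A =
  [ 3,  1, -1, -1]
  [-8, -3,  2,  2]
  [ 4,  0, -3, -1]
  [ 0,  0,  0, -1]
A Jordan chain for λ = -1 of length 3:
v_1 = (4, -8, 8, 0)ᵀ
v_2 = (4, -8, 4, 0)ᵀ
v_3 = (1, 0, 0, 0)ᵀ

Let N = A − (-1)·I. We want v_3 with N^3 v_3 = 0 but N^2 v_3 ≠ 0; then v_{j-1} := N · v_j for j = 3, …, 2.

Pick v_3 = (1, 0, 0, 0)ᵀ.
Then v_2 = N · v_3 = (4, -8, 4, 0)ᵀ.
Then v_1 = N · v_2 = (4, -8, 8, 0)ᵀ.

Sanity check: (A − (-1)·I) v_1 = (0, 0, 0, 0)ᵀ = 0. ✓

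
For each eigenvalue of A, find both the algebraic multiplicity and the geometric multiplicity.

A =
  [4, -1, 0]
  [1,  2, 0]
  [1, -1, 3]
λ = 3: alg = 3, geom = 2

Step 1 — factor the characteristic polynomial to read off the algebraic multiplicities:
  χ_A(x) = (x - 3)^3

Step 2 — compute geometric multiplicities via the rank-nullity identity g(λ) = n − rank(A − λI):
  rank(A − (3)·I) = 1, so dim ker(A − (3)·I) = n − 1 = 2

Summary:
  λ = 3: algebraic multiplicity = 3, geometric multiplicity = 2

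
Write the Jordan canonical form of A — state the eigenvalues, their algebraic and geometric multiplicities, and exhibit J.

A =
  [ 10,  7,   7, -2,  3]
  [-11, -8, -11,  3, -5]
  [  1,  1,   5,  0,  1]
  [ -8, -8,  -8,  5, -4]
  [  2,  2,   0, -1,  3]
J_3(3) ⊕ J_2(3)

The characteristic polynomial is
  det(x·I − A) = x^5 - 15*x^4 + 90*x^3 - 270*x^2 + 405*x - 243 = (x - 3)^5

Eigenvalues and multiplicities (the geometric multiplicity of λ is n − rank(A − λI), which equals the number of Jordan blocks for λ):
  λ = 3: algebraic multiplicity = 5, geometric multiplicity = 2

Determining the block sizes for each eigenvalue:
  λ = 3: with am = 5 and gm = 2, the partition is not yet determined (e.g. several partitions of 5 into 2 parts exist). Let N = A − (3)·I. Computing rank(N^1) = 3, rank(N^2) = 1, rank(N^3) = 0; the number of blocks of size ≥ j is rank(N^{j−1}) − rank(N^j), giving [2, 2, 1]. So we have 1 block(s) of size 3, 1 block(s) of size 2 → block sizes [3, 2]

Assembling the blocks gives a Jordan form
J =
  [3, 1, 0, 0, 0]
  [0, 3, 1, 0, 0]
  [0, 0, 3, 0, 0]
  [0, 0, 0, 3, 1]
  [0, 0, 0, 0, 3]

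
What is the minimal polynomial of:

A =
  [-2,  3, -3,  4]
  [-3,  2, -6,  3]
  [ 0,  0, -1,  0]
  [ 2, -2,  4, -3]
x^3 + 3*x^2 + 3*x + 1

The characteristic polynomial is χ_A(x) = (x + 1)^4, so the eigenvalues are known. The minimal polynomial is
  m_A(x) = Π_λ (x − λ)^{k_λ}
where k_λ is the size of the *largest* Jordan block for λ (equivalently, the smallest k with (A − λI)^k v = 0 for every generalised eigenvector v of λ).

  λ = -1: largest Jordan block has size 3, contributing (x + 1)^3

So m_A(x) = (x + 1)^3 = x^3 + 3*x^2 + 3*x + 1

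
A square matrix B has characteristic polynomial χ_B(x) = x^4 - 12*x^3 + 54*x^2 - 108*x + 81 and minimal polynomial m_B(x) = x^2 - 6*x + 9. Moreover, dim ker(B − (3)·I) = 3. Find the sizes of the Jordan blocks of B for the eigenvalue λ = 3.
Block sizes for λ = 3: [2, 1, 1]

Step 1 — from the characteristic polynomial, algebraic multiplicity of λ = 3 is 4. From dim ker(B − (3)·I) = 3, there are exactly 3 Jordan blocks for λ = 3.
Step 2 — from the minimal polynomial, the factor (x − 3)^2 tells us the largest block for λ = 3 has size 2.
Step 3 — with total size 4, 3 blocks, and largest block 2, the block sizes (in nonincreasing order) are [2, 1, 1].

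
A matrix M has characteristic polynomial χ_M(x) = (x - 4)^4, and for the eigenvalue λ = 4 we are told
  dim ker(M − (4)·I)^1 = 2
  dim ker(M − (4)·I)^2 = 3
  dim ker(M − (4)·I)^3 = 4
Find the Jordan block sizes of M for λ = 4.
Block sizes for λ = 4: [3, 1]

From the dimensions of kernels of powers, the number of Jordan blocks of size at least j is d_j − d_{j−1} where d_j = dim ker(N^j) (with d_0 = 0). Computing the differences gives [2, 1, 1].
The number of blocks of size exactly k is (#blocks of size ≥ k) − (#blocks of size ≥ k + 1), so the partition is: 1 block(s) of size 1, 1 block(s) of size 3.
In nonincreasing order the block sizes are [3, 1].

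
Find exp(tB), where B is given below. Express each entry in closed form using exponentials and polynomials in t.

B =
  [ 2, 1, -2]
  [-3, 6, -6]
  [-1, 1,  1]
e^{tB} =
  [-t*exp(3*t) + exp(3*t), t*exp(3*t), -2*t*exp(3*t)]
  [-3*t*exp(3*t), 3*t*exp(3*t) + exp(3*t), -6*t*exp(3*t)]
  [-t*exp(3*t), t*exp(3*t), -2*t*exp(3*t) + exp(3*t)]

Strategy: write B = P · J · P⁻¹ where J is a Jordan canonical form, so e^{tB} = P · e^{tJ} · P⁻¹, and e^{tJ} can be computed block-by-block.

B has Jordan form
J =
  [3, 1, 0]
  [0, 3, 0]
  [0, 0, 3]
(up to reordering of blocks).

Per-block formulas:
  For a 1×1 block at λ = 3: exp(t · [3]) = [e^(3t)].
  For a 2×2 Jordan block J_2(3): exp(t · J_2(3)) = e^(3t)·(I + t·N), where N is the 2×2 nilpotent shift.

After assembling e^{tJ} and conjugating by P, we get:

e^{tB} =
  [-t*exp(3*t) + exp(3*t), t*exp(3*t), -2*t*exp(3*t)]
  [-3*t*exp(3*t), 3*t*exp(3*t) + exp(3*t), -6*t*exp(3*t)]
  [-t*exp(3*t), t*exp(3*t), -2*t*exp(3*t) + exp(3*t)]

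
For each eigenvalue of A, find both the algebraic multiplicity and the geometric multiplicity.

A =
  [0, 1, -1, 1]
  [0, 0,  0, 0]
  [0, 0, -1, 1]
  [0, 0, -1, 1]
λ = 0: alg = 4, geom = 2

Step 1 — factor the characteristic polynomial to read off the algebraic multiplicities:
  χ_A(x) = x^4

Step 2 — compute geometric multiplicities via the rank-nullity identity g(λ) = n − rank(A − λI):
  rank(A − (0)·I) = 2, so dim ker(A − (0)·I) = n − 2 = 2

Summary:
  λ = 0: algebraic multiplicity = 4, geometric multiplicity = 2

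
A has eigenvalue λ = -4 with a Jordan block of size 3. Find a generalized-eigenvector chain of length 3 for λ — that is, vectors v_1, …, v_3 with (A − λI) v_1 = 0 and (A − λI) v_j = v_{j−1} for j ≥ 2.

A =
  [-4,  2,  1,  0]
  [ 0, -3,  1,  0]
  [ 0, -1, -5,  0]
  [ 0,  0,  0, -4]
A Jordan chain for λ = -4 of length 3:
v_1 = (1, 0, 0, 0)ᵀ
v_2 = (2, 1, -1, 0)ᵀ
v_3 = (0, 1, 0, 0)ᵀ

Let N = A − (-4)·I. We want v_3 with N^3 v_3 = 0 but N^2 v_3 ≠ 0; then v_{j-1} := N · v_j for j = 3, …, 2.

Pick v_3 = (0, 1, 0, 0)ᵀ.
Then v_2 = N · v_3 = (2, 1, -1, 0)ᵀ.
Then v_1 = N · v_2 = (1, 0, 0, 0)ᵀ.

Sanity check: (A − (-4)·I) v_1 = (0, 0, 0, 0)ᵀ = 0. ✓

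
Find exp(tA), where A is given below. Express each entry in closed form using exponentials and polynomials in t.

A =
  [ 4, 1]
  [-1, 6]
e^{tA} =
  [-t*exp(5*t) + exp(5*t), t*exp(5*t)]
  [-t*exp(5*t), t*exp(5*t) + exp(5*t)]

Strategy: write A = P · J · P⁻¹ where J is a Jordan canonical form, so e^{tA} = P · e^{tJ} · P⁻¹, and e^{tJ} can be computed block-by-block.

A has Jordan form
J =
  [5, 1]
  [0, 5]
(up to reordering of blocks).

Per-block formulas:
  For a 2×2 Jordan block J_2(5): exp(t · J_2(5)) = e^(5t)·(I + t·N), where N is the 2×2 nilpotent shift.

After assembling e^{tJ} and conjugating by P, we get:

e^{tA} =
  [-t*exp(5*t) + exp(5*t), t*exp(5*t)]
  [-t*exp(5*t), t*exp(5*t) + exp(5*t)]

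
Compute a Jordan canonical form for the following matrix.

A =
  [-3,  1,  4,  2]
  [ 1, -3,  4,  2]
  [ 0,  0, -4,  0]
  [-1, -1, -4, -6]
J_2(-4) ⊕ J_1(-4) ⊕ J_1(-4)

The characteristic polynomial is
  det(x·I − A) = x^4 + 16*x^3 + 96*x^2 + 256*x + 256 = (x + 4)^4

Eigenvalues and multiplicities (the geometric multiplicity of λ is n − rank(A − λI), which equals the number of Jordan blocks for λ):
  λ = -4: algebraic multiplicity = 4, geometric multiplicity = 3

Determining the block sizes for each eigenvalue:
  λ = -4: 3 blocks summing to 4 forces exactly one block of size 2 and the rest size 1 → block sizes [2, 1, 1]

Assembling the blocks gives a Jordan form
J =
  [-4,  1,  0,  0]
  [ 0, -4,  0,  0]
  [ 0,  0, -4,  0]
  [ 0,  0,  0, -4]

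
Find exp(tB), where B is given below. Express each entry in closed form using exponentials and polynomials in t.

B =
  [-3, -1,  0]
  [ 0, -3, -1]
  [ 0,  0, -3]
e^{tB} =
  [exp(-3*t), -t*exp(-3*t), t^2*exp(-3*t)/2]
  [0, exp(-3*t), -t*exp(-3*t)]
  [0, 0, exp(-3*t)]

Strategy: write B = P · J · P⁻¹ where J is a Jordan canonical form, so e^{tB} = P · e^{tJ} · P⁻¹, and e^{tJ} can be computed block-by-block.

B has Jordan form
J =
  [-3,  1,  0]
  [ 0, -3,  1]
  [ 0,  0, -3]
(up to reordering of blocks).

Per-block formulas:
  For a 3×3 Jordan block J_3(-3): exp(t · J_3(-3)) = e^(-3t)·(I + t·N + (t^2/2)·N^2), where N is the 3×3 nilpotent shift.

After assembling e^{tJ} and conjugating by P, we get:

e^{tB} =
  [exp(-3*t), -t*exp(-3*t), t^2*exp(-3*t)/2]
  [0, exp(-3*t), -t*exp(-3*t)]
  [0, 0, exp(-3*t)]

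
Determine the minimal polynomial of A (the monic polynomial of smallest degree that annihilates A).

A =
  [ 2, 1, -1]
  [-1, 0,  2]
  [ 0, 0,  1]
x^3 - 3*x^2 + 3*x - 1

The characteristic polynomial is χ_A(x) = (x - 1)^3, so the eigenvalues are known. The minimal polynomial is
  m_A(x) = Π_λ (x − λ)^{k_λ}
where k_λ is the size of the *largest* Jordan block for λ (equivalently, the smallest k with (A − λI)^k v = 0 for every generalised eigenvector v of λ).

  λ = 1: largest Jordan block has size 3, contributing (x − 1)^3

So m_A(x) = (x - 1)^3 = x^3 - 3*x^2 + 3*x - 1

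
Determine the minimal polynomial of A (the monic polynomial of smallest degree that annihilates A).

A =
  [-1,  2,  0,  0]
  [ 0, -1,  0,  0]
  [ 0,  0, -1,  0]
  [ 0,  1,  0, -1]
x^2 + 2*x + 1

The characteristic polynomial is χ_A(x) = (x + 1)^4, so the eigenvalues are known. The minimal polynomial is
  m_A(x) = Π_λ (x − λ)^{k_λ}
where k_λ is the size of the *largest* Jordan block for λ (equivalently, the smallest k with (A − λI)^k v = 0 for every generalised eigenvector v of λ).

  λ = -1: largest Jordan block has size 2, contributing (x + 1)^2

So m_A(x) = (x + 1)^2 = x^2 + 2*x + 1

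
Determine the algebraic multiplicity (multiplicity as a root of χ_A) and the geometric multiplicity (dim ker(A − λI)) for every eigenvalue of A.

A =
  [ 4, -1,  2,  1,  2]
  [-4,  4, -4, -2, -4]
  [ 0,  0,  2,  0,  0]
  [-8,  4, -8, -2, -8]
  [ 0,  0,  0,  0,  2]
λ = 2: alg = 5, geom = 4

Step 1 — factor the characteristic polynomial to read off the algebraic multiplicities:
  χ_A(x) = (x - 2)^5

Step 2 — compute geometric multiplicities via the rank-nullity identity g(λ) = n − rank(A − λI):
  rank(A − (2)·I) = 1, so dim ker(A − (2)·I) = n − 1 = 4

Summary:
  λ = 2: algebraic multiplicity = 5, geometric multiplicity = 4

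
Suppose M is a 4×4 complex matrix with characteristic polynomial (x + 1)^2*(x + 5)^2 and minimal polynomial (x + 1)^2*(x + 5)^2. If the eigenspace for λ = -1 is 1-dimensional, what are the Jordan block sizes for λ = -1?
Block sizes for λ = -1: [2]

Step 1 — from the characteristic polynomial, algebraic multiplicity of λ = -1 is 2. From dim ker(M − (-1)·I) = 1, there are exactly 1 Jordan blocks for λ = -1.
Step 2 — from the minimal polynomial, the factor (x + 1)^2 tells us the largest block for λ = -1 has size 2.
Step 3 — with total size 2, 1 blocks, and largest block 2, the block sizes (in nonincreasing order) are [2].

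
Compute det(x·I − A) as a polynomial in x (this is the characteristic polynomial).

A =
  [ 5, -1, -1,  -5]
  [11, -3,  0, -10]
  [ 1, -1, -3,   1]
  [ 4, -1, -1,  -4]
x^4 + 5*x^3 + 6*x^2 - 4*x - 8

Expanding det(x·I − A) (e.g. by cofactor expansion or by noting that A is similar to its Jordan form J, which has the same characteristic polynomial as A) gives
  χ_A(x) = x^4 + 5*x^3 + 6*x^2 - 4*x - 8
which factors as (x - 1)*(x + 2)^3. The eigenvalues (with algebraic multiplicities) are λ = -2 with multiplicity 3, λ = 1 with multiplicity 1.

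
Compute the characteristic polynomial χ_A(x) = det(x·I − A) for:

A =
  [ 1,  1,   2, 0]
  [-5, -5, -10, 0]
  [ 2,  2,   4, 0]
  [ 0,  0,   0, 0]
x^4

Expanding det(x·I − A) (e.g. by cofactor expansion or by noting that A is similar to its Jordan form J, which has the same characteristic polynomial as A) gives
  χ_A(x) = x^4
which factors as x^4. The eigenvalues (with algebraic multiplicities) are λ = 0 with multiplicity 4.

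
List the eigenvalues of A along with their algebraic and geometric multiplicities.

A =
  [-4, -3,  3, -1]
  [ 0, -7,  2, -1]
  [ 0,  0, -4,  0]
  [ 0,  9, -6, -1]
λ = -4: alg = 4, geom = 2

Step 1 — factor the characteristic polynomial to read off the algebraic multiplicities:
  χ_A(x) = (x + 4)^4

Step 2 — compute geometric multiplicities via the rank-nullity identity g(λ) = n − rank(A − λI):
  rank(A − (-4)·I) = 2, so dim ker(A − (-4)·I) = n − 2 = 2

Summary:
  λ = -4: algebraic multiplicity = 4, geometric multiplicity = 2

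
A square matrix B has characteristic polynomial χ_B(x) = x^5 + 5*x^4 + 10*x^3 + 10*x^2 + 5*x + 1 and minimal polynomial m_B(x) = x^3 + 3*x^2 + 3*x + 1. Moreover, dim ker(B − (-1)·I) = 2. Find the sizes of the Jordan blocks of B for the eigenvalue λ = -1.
Block sizes for λ = -1: [3, 2]

Step 1 — from the characteristic polynomial, algebraic multiplicity of λ = -1 is 5. From dim ker(B − (-1)·I) = 2, there are exactly 2 Jordan blocks for λ = -1.
Step 2 — from the minimal polynomial, the factor (x + 1)^3 tells us the largest block for λ = -1 has size 3.
Step 3 — with total size 5, 2 blocks, and largest block 3, the block sizes (in nonincreasing order) are [3, 2].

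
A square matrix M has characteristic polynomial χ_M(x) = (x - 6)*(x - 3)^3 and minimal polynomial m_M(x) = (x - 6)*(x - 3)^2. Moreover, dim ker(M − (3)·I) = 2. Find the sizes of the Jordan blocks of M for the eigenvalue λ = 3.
Block sizes for λ = 3: [2, 1]

Step 1 — from the characteristic polynomial, algebraic multiplicity of λ = 3 is 3. From dim ker(M − (3)·I) = 2, there are exactly 2 Jordan blocks for λ = 3.
Step 2 — from the minimal polynomial, the factor (x − 3)^2 tells us the largest block for λ = 3 has size 2.
Step 3 — with total size 3, 2 blocks, and largest block 2, the block sizes (in nonincreasing order) are [2, 1].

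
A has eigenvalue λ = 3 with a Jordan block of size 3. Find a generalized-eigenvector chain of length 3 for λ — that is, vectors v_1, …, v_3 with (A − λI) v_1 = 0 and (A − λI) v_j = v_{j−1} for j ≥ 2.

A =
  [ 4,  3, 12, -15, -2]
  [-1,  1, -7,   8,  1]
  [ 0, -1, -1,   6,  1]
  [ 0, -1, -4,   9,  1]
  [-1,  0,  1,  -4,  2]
A Jordan chain for λ = 3 of length 3:
v_1 = (1, -1, 0, 0, -1)ᵀ
v_2 = (12, -7, -4, -4, 1)ᵀ
v_3 = (0, 0, 1, 0, 0)ᵀ

Let N = A − (3)·I. We want v_3 with N^3 v_3 = 0 but N^2 v_3 ≠ 0; then v_{j-1} := N · v_j for j = 3, …, 2.

Pick v_3 = (0, 0, 1, 0, 0)ᵀ.
Then v_2 = N · v_3 = (12, -7, -4, -4, 1)ᵀ.
Then v_1 = N · v_2 = (1, -1, 0, 0, -1)ᵀ.

Sanity check: (A − (3)·I) v_1 = (0, 0, 0, 0, 0)ᵀ = 0. ✓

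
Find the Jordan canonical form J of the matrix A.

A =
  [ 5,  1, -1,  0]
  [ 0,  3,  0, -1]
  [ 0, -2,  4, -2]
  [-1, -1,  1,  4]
J_3(4) ⊕ J_1(4)

The characteristic polynomial is
  det(x·I − A) = x^4 - 16*x^3 + 96*x^2 - 256*x + 256 = (x - 4)^4

Eigenvalues and multiplicities (the geometric multiplicity of λ is n − rank(A − λI), which equals the number of Jordan blocks for λ):
  λ = 4: algebraic multiplicity = 4, geometric multiplicity = 2

Determining the block sizes for each eigenvalue:
  λ = 4: with am = 4 and gm = 2, the partition is not yet determined (e.g. several partitions of 4 into 2 parts exist). Let N = A − (4)·I. Computing rank(N^1) = 2, rank(N^2) = 1, rank(N^3) = 0; the number of blocks of size ≥ j is rank(N^{j−1}) − rank(N^j), giving [2, 1, 1]. So we have 1 block(s) of size 3, 1 block(s) of size 1 → block sizes [3, 1]

Assembling the blocks gives a Jordan form
J =
  [4, 1, 0, 0]
  [0, 4, 1, 0]
  [0, 0, 4, 0]
  [0, 0, 0, 4]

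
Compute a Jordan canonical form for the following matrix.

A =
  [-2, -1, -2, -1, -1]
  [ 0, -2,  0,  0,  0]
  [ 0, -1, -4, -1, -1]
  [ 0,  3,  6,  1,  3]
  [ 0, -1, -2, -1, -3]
J_2(-2) ⊕ J_1(-2) ⊕ J_1(-2) ⊕ J_1(-2)

The characteristic polynomial is
  det(x·I − A) = x^5 + 10*x^4 + 40*x^3 + 80*x^2 + 80*x + 32 = (x + 2)^5

Eigenvalues and multiplicities (the geometric multiplicity of λ is n − rank(A − λI), which equals the number of Jordan blocks for λ):
  λ = -2: algebraic multiplicity = 5, geometric multiplicity = 4

Determining the block sizes for each eigenvalue:
  λ = -2: 4 blocks summing to 5 forces exactly one block of size 2 and the rest size 1 → block sizes [2, 1, 1, 1]

Assembling the blocks gives a Jordan form
J =
  [-2,  1,  0,  0,  0]
  [ 0, -2,  0,  0,  0]
  [ 0,  0, -2,  0,  0]
  [ 0,  0,  0, -2,  0]
  [ 0,  0,  0,  0, -2]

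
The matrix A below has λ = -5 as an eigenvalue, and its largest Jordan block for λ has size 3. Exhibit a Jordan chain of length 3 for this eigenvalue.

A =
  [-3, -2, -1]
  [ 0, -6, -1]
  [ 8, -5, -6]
A Jordan chain for λ = -5 of length 3:
v_1 = (-4, -8, 8)ᵀ
v_2 = (2, 0, 8)ᵀ
v_3 = (1, 0, 0)ᵀ

Let N = A − (-5)·I. We want v_3 with N^3 v_3 = 0 but N^2 v_3 ≠ 0; then v_{j-1} := N · v_j for j = 3, …, 2.

Pick v_3 = (1, 0, 0)ᵀ.
Then v_2 = N · v_3 = (2, 0, 8)ᵀ.
Then v_1 = N · v_2 = (-4, -8, 8)ᵀ.

Sanity check: (A − (-5)·I) v_1 = (0, 0, 0)ᵀ = 0. ✓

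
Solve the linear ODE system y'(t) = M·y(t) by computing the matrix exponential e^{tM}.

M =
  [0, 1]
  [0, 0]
e^{tM} =
  [1, t]
  [0, 1]

Strategy: write M = P · J · P⁻¹ where J is a Jordan canonical form, so e^{tM} = P · e^{tJ} · P⁻¹, and e^{tJ} can be computed block-by-block.

M has Jordan form
J =
  [0, 1]
  [0, 0]
(up to reordering of blocks).

Per-block formulas:
  For a 2×2 Jordan block J_2(0): exp(t · J_2(0)) = e^(0t)·(I + t·N), where N is the 2×2 nilpotent shift.

After assembling e^{tJ} and conjugating by P, we get:

e^{tM} =
  [1, t]
  [0, 1]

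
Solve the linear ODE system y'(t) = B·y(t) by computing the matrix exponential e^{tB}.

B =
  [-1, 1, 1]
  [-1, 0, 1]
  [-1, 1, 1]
e^{tB} =
  [-t^2/2 - t + 1, t, t^2/2 + t]
  [-t, 1, t]
  [-t^2/2 - t, t, t^2/2 + t + 1]

Strategy: write B = P · J · P⁻¹ where J is a Jordan canonical form, so e^{tB} = P · e^{tJ} · P⁻¹, and e^{tJ} can be computed block-by-block.

B has Jordan form
J =
  [0, 1, 0]
  [0, 0, 1]
  [0, 0, 0]
(up to reordering of blocks).

Per-block formulas:
  For a 3×3 Jordan block J_3(0): exp(t · J_3(0)) = e^(0t)·(I + t·N + (t^2/2)·N^2), where N is the 3×3 nilpotent shift.

After assembling e^{tJ} and conjugating by P, we get:

e^{tB} =
  [-t^2/2 - t + 1, t, t^2/2 + t]
  [-t, 1, t]
  [-t^2/2 - t, t, t^2/2 + t + 1]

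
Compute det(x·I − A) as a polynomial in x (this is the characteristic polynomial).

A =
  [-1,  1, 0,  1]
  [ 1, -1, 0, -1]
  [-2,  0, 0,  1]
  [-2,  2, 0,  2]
x^4

Expanding det(x·I − A) (e.g. by cofactor expansion or by noting that A is similar to its Jordan form J, which has the same characteristic polynomial as A) gives
  χ_A(x) = x^4
which factors as x^4. The eigenvalues (with algebraic multiplicities) are λ = 0 with multiplicity 4.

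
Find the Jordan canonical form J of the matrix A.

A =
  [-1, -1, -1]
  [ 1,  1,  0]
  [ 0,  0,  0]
J_3(0)

The characteristic polynomial is
  det(x·I − A) = x^3

Eigenvalues and multiplicities (the geometric multiplicity of λ is n − rank(A − λI), which equals the number of Jordan blocks for λ):
  λ = 0: algebraic multiplicity = 3, geometric multiplicity = 1

Determining the block sizes for each eigenvalue:
  λ = 0: one block (gm = 1), so the single block has size am = 3 → block sizes [3]

Assembling the blocks gives a Jordan form
J =
  [0, 1, 0]
  [0, 0, 1]
  [0, 0, 0]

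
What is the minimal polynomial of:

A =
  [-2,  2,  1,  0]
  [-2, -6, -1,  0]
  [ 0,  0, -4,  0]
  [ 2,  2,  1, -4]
x^2 + 8*x + 16

The characteristic polynomial is χ_A(x) = (x + 4)^4, so the eigenvalues are known. The minimal polynomial is
  m_A(x) = Π_λ (x − λ)^{k_λ}
where k_λ is the size of the *largest* Jordan block for λ (equivalently, the smallest k with (A − λI)^k v = 0 for every generalised eigenvector v of λ).

  λ = -4: largest Jordan block has size 2, contributing (x + 4)^2

So m_A(x) = (x + 4)^2 = x^2 + 8*x + 16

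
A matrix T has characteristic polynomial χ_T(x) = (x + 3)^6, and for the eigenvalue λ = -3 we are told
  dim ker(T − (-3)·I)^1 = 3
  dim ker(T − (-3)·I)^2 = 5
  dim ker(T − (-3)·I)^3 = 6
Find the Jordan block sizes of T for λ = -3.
Block sizes for λ = -3: [3, 2, 1]

From the dimensions of kernels of powers, the number of Jordan blocks of size at least j is d_j − d_{j−1} where d_j = dim ker(N^j) (with d_0 = 0). Computing the differences gives [3, 2, 1].
The number of blocks of size exactly k is (#blocks of size ≥ k) − (#blocks of size ≥ k + 1), so the partition is: 1 block(s) of size 1, 1 block(s) of size 2, 1 block(s) of size 3.
In nonincreasing order the block sizes are [3, 2, 1].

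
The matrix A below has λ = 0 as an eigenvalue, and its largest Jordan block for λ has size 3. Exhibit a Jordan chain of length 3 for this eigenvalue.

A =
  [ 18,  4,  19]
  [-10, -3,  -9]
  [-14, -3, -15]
A Jordan chain for λ = 0 of length 3:
v_1 = (18, -24, -12)ᵀ
v_2 = (18, -10, -14)ᵀ
v_3 = (1, 0, 0)ᵀ

Let N = A − (0)·I. We want v_3 with N^3 v_3 = 0 but N^2 v_3 ≠ 0; then v_{j-1} := N · v_j for j = 3, …, 2.

Pick v_3 = (1, 0, 0)ᵀ.
Then v_2 = N · v_3 = (18, -10, -14)ᵀ.
Then v_1 = N · v_2 = (18, -24, -12)ᵀ.

Sanity check: (A − (0)·I) v_1 = (0, 0, 0)ᵀ = 0. ✓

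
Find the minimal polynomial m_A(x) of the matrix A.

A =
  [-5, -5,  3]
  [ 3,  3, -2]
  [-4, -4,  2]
x^3

The characteristic polynomial is χ_A(x) = x^3, so the eigenvalues are known. The minimal polynomial is
  m_A(x) = Π_λ (x − λ)^{k_λ}
where k_λ is the size of the *largest* Jordan block for λ (equivalently, the smallest k with (A − λI)^k v = 0 for every generalised eigenvector v of λ).

  λ = 0: largest Jordan block has size 3, contributing (x − 0)^3

So m_A(x) = x^3 = x^3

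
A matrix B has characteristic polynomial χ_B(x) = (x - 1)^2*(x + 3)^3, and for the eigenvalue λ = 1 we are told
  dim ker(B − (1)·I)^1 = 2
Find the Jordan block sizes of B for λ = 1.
Block sizes for λ = 1: [1, 1]

From the dimensions of kernels of powers, the number of Jordan blocks of size at least j is d_j − d_{j−1} where d_j = dim ker(N^j) (with d_0 = 0). Computing the differences gives [2].
The number of blocks of size exactly k is (#blocks of size ≥ k) − (#blocks of size ≥ k + 1), so the partition is: 2 block(s) of size 1.
In nonincreasing order the block sizes are [1, 1].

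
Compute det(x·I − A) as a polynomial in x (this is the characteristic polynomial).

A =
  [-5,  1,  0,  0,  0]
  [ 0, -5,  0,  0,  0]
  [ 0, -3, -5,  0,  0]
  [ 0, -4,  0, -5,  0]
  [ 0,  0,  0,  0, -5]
x^5 + 25*x^4 + 250*x^3 + 1250*x^2 + 3125*x + 3125

Expanding det(x·I − A) (e.g. by cofactor expansion or by noting that A is similar to its Jordan form J, which has the same characteristic polynomial as A) gives
  χ_A(x) = x^5 + 25*x^4 + 250*x^3 + 1250*x^2 + 3125*x + 3125
which factors as (x + 5)^5. The eigenvalues (with algebraic multiplicities) are λ = -5 with multiplicity 5.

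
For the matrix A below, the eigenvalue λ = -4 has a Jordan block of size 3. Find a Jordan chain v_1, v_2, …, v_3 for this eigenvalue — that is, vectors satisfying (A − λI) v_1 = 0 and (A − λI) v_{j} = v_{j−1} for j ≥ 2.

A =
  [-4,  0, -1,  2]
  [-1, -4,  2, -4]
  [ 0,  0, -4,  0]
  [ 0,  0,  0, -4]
A Jordan chain for λ = -4 of length 3:
v_1 = (0, 1, 0, 0)ᵀ
v_2 = (-1, 2, 0, 0)ᵀ
v_3 = (0, 0, 1, 0)ᵀ

Let N = A − (-4)·I. We want v_3 with N^3 v_3 = 0 but N^2 v_3 ≠ 0; then v_{j-1} := N · v_j for j = 3, …, 2.

Pick v_3 = (0, 0, 1, 0)ᵀ.
Then v_2 = N · v_3 = (-1, 2, 0, 0)ᵀ.
Then v_1 = N · v_2 = (0, 1, 0, 0)ᵀ.

Sanity check: (A − (-4)·I) v_1 = (0, 0, 0, 0)ᵀ = 0. ✓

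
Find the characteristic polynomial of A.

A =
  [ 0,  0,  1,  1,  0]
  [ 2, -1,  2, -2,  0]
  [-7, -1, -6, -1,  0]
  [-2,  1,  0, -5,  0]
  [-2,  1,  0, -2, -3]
x^5 + 15*x^4 + 90*x^3 + 270*x^2 + 405*x + 243

Expanding det(x·I − A) (e.g. by cofactor expansion or by noting that A is similar to its Jordan form J, which has the same characteristic polynomial as A) gives
  χ_A(x) = x^5 + 15*x^4 + 90*x^3 + 270*x^2 + 405*x + 243
which factors as (x + 3)^5. The eigenvalues (with algebraic multiplicities) are λ = -3 with multiplicity 5.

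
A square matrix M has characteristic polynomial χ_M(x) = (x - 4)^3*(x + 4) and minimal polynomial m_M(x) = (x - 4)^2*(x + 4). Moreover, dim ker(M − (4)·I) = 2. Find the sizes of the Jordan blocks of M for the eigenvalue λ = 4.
Block sizes for λ = 4: [2, 1]

Step 1 — from the characteristic polynomial, algebraic multiplicity of λ = 4 is 3. From dim ker(M − (4)·I) = 2, there are exactly 2 Jordan blocks for λ = 4.
Step 2 — from the minimal polynomial, the factor (x − 4)^2 tells us the largest block for λ = 4 has size 2.
Step 3 — with total size 3, 2 blocks, and largest block 2, the block sizes (in nonincreasing order) are [2, 1].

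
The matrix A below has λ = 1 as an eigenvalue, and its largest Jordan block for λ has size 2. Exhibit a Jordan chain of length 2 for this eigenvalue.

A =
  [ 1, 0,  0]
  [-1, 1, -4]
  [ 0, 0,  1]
A Jordan chain for λ = 1 of length 2:
v_1 = (0, -1, 0)ᵀ
v_2 = (1, 0, 0)ᵀ

Let N = A − (1)·I. We want v_2 with N^2 v_2 = 0 but N^1 v_2 ≠ 0; then v_{j-1} := N · v_j for j = 2, …, 2.

Pick v_2 = (1, 0, 0)ᵀ.
Then v_1 = N · v_2 = (0, -1, 0)ᵀ.

Sanity check: (A − (1)·I) v_1 = (0, 0, 0)ᵀ = 0. ✓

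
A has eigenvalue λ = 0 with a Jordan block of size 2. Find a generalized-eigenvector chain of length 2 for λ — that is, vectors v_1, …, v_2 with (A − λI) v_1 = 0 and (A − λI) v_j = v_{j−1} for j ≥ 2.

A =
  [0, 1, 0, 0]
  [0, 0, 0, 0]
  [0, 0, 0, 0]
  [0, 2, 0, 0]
A Jordan chain for λ = 0 of length 2:
v_1 = (1, 0, 0, 2)ᵀ
v_2 = (0, 1, 0, 0)ᵀ

Let N = A − (0)·I. We want v_2 with N^2 v_2 = 0 but N^1 v_2 ≠ 0; then v_{j-1} := N · v_j for j = 2, …, 2.

Pick v_2 = (0, 1, 0, 0)ᵀ.
Then v_1 = N · v_2 = (1, 0, 0, 2)ᵀ.

Sanity check: (A − (0)·I) v_1 = (0, 0, 0, 0)ᵀ = 0. ✓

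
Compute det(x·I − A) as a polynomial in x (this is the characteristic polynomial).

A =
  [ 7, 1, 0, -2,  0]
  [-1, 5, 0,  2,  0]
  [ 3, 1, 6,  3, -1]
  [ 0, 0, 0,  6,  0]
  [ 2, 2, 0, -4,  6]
x^5 - 30*x^4 + 360*x^3 - 2160*x^2 + 6480*x - 7776

Expanding det(x·I − A) (e.g. by cofactor expansion or by noting that A is similar to its Jordan form J, which has the same characteristic polynomial as A) gives
  χ_A(x) = x^5 - 30*x^4 + 360*x^3 - 2160*x^2 + 6480*x - 7776
which factors as (x - 6)^5. The eigenvalues (with algebraic multiplicities) are λ = 6 with multiplicity 5.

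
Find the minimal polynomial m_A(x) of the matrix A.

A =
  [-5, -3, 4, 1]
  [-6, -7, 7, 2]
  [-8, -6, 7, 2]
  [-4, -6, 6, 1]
x^3 + 3*x^2 + 3*x + 1

The characteristic polynomial is χ_A(x) = (x + 1)^4, so the eigenvalues are known. The minimal polynomial is
  m_A(x) = Π_λ (x − λ)^{k_λ}
where k_λ is the size of the *largest* Jordan block for λ (equivalently, the smallest k with (A − λI)^k v = 0 for every generalised eigenvector v of λ).

  λ = -1: largest Jordan block has size 3, contributing (x + 1)^3

So m_A(x) = (x + 1)^3 = x^3 + 3*x^2 + 3*x + 1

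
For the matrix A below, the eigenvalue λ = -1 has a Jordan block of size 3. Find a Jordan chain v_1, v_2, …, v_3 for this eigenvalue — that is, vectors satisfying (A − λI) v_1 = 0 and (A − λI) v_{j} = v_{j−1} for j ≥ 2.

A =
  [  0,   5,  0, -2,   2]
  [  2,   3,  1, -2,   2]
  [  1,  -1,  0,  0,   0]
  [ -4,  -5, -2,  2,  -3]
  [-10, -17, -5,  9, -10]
A Jordan chain for λ = -1 of length 3:
v_1 = (-1, -1, 0, 2, 5)ᵀ
v_2 = (1, 2, 1, -4, -10)ᵀ
v_3 = (1, 0, 0, 0, 0)ᵀ

Let N = A − (-1)·I. We want v_3 with N^3 v_3 = 0 but N^2 v_3 ≠ 0; then v_{j-1} := N · v_j for j = 3, …, 2.

Pick v_3 = (1, 0, 0, 0, 0)ᵀ.
Then v_2 = N · v_3 = (1, 2, 1, -4, -10)ᵀ.
Then v_1 = N · v_2 = (-1, -1, 0, 2, 5)ᵀ.

Sanity check: (A − (-1)·I) v_1 = (0, 0, 0, 0, 0)ᵀ = 0. ✓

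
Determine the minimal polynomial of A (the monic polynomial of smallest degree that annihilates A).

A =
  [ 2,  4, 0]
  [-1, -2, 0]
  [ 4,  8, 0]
x^2

The characteristic polynomial is χ_A(x) = x^3, so the eigenvalues are known. The minimal polynomial is
  m_A(x) = Π_λ (x − λ)^{k_λ}
where k_λ is the size of the *largest* Jordan block for λ (equivalently, the smallest k with (A − λI)^k v = 0 for every generalised eigenvector v of λ).

  λ = 0: largest Jordan block has size 2, contributing (x − 0)^2

So m_A(x) = x^2 = x^2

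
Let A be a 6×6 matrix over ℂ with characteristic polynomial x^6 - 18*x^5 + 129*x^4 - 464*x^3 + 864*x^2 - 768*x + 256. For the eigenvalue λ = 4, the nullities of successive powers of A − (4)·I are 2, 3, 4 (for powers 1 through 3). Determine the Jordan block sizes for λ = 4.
Block sizes for λ = 4: [3, 1]

From the dimensions of kernels of powers, the number of Jordan blocks of size at least j is d_j − d_{j−1} where d_j = dim ker(N^j) (with d_0 = 0). Computing the differences gives [2, 1, 1].
The number of blocks of size exactly k is (#blocks of size ≥ k) − (#blocks of size ≥ k + 1), so the partition is: 1 block(s) of size 1, 1 block(s) of size 3.
In nonincreasing order the block sizes are [3, 1].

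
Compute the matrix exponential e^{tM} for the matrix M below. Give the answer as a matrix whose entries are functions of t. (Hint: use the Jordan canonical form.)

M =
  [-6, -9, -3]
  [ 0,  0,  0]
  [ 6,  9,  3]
e^{tM} =
  [-1 + 2*exp(-3*t), -3 + 3*exp(-3*t), -1 + exp(-3*t)]
  [0, 1, 0]
  [2 - 2*exp(-3*t), 3 - 3*exp(-3*t), 2 - exp(-3*t)]

Strategy: write M = P · J · P⁻¹ where J is a Jordan canonical form, so e^{tM} = P · e^{tJ} · P⁻¹, and e^{tJ} can be computed block-by-block.

M has Jordan form
J =
  [-3, 0, 0]
  [ 0, 0, 0]
  [ 0, 0, 0]
(up to reordering of blocks).

Per-block formulas:
  For a 1×1 block at λ = -3: exp(t · [-3]) = [e^(-3t)].
  For a 1×1 block at λ = 0: exp(t · [0]) = [e^(0t)].

After assembling e^{tJ} and conjugating by P, we get:

e^{tM} =
  [-1 + 2*exp(-3*t), -3 + 3*exp(-3*t), -1 + exp(-3*t)]
  [0, 1, 0]
  [2 - 2*exp(-3*t), 3 - 3*exp(-3*t), 2 - exp(-3*t)]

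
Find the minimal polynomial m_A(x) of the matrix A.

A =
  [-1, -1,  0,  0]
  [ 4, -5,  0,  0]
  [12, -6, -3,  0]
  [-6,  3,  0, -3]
x^2 + 6*x + 9

The characteristic polynomial is χ_A(x) = (x + 3)^4, so the eigenvalues are known. The minimal polynomial is
  m_A(x) = Π_λ (x − λ)^{k_λ}
where k_λ is the size of the *largest* Jordan block for λ (equivalently, the smallest k with (A − λI)^k v = 0 for every generalised eigenvector v of λ).

  λ = -3: largest Jordan block has size 2, contributing (x + 3)^2

So m_A(x) = (x + 3)^2 = x^2 + 6*x + 9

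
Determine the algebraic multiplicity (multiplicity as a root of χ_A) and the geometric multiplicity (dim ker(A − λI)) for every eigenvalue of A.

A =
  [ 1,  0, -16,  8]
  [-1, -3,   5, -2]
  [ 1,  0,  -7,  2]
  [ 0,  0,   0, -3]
λ = -3: alg = 4, geom = 2

Step 1 — factor the characteristic polynomial to read off the algebraic multiplicities:
  χ_A(x) = (x + 3)^4

Step 2 — compute geometric multiplicities via the rank-nullity identity g(λ) = n − rank(A − λI):
  rank(A − (-3)·I) = 2, so dim ker(A − (-3)·I) = n − 2 = 2

Summary:
  λ = -3: algebraic multiplicity = 4, geometric multiplicity = 2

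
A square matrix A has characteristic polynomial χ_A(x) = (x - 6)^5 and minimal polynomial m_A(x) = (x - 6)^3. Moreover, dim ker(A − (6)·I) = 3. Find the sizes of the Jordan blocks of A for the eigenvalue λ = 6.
Block sizes for λ = 6: [3, 1, 1]

Step 1 — from the characteristic polynomial, algebraic multiplicity of λ = 6 is 5. From dim ker(A − (6)·I) = 3, there are exactly 3 Jordan blocks for λ = 6.
Step 2 — from the minimal polynomial, the factor (x − 6)^3 tells us the largest block for λ = 6 has size 3.
Step 3 — with total size 5, 3 blocks, and largest block 3, the block sizes (in nonincreasing order) are [3, 1, 1].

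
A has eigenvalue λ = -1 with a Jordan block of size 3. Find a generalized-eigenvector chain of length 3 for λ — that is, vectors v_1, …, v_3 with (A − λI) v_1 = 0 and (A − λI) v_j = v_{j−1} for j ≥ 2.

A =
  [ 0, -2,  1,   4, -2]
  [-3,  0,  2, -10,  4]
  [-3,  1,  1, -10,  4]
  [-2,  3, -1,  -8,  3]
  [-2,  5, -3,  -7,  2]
A Jordan chain for λ = -1 of length 3:
v_1 = (-1, -1, -1, 0, 0)ᵀ
v_2 = (-2, 1, 1, 3, 5)ᵀ
v_3 = (0, 1, 0, 0, 0)ᵀ

Let N = A − (-1)·I. We want v_3 with N^3 v_3 = 0 but N^2 v_3 ≠ 0; then v_{j-1} := N · v_j for j = 3, …, 2.

Pick v_3 = (0, 1, 0, 0, 0)ᵀ.
Then v_2 = N · v_3 = (-2, 1, 1, 3, 5)ᵀ.
Then v_1 = N · v_2 = (-1, -1, -1, 0, 0)ᵀ.

Sanity check: (A − (-1)·I) v_1 = (0, 0, 0, 0, 0)ᵀ = 0. ✓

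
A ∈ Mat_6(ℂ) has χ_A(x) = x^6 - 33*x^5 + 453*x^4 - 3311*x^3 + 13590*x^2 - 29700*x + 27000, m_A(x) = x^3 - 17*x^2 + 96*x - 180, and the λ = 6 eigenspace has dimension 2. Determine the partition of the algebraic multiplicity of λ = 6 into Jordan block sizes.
Block sizes for λ = 6: [2, 1]

Step 1 — from the characteristic polynomial, algebraic multiplicity of λ = 6 is 3. From dim ker(A − (6)·I) = 2, there are exactly 2 Jordan blocks for λ = 6.
Step 2 — from the minimal polynomial, the factor (x − 6)^2 tells us the largest block for λ = 6 has size 2.
Step 3 — with total size 3, 2 blocks, and largest block 2, the block sizes (in nonincreasing order) are [2, 1].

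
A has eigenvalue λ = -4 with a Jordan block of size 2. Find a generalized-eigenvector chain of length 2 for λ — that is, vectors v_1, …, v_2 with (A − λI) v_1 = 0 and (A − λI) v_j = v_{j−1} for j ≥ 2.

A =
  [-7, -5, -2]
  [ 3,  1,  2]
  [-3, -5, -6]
A Jordan chain for λ = -4 of length 2:
v_1 = (-3, 3, -3)ᵀ
v_2 = (1, 0, 0)ᵀ

Let N = A − (-4)·I. We want v_2 with N^2 v_2 = 0 but N^1 v_2 ≠ 0; then v_{j-1} := N · v_j for j = 2, …, 2.

Pick v_2 = (1, 0, 0)ᵀ.
Then v_1 = N · v_2 = (-3, 3, -3)ᵀ.

Sanity check: (A − (-4)·I) v_1 = (0, 0, 0)ᵀ = 0. ✓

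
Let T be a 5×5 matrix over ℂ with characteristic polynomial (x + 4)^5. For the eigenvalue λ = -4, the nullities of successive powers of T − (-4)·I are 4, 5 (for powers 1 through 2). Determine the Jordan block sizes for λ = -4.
Block sizes for λ = -4: [2, 1, 1, 1]

From the dimensions of kernels of powers, the number of Jordan blocks of size at least j is d_j − d_{j−1} where d_j = dim ker(N^j) (with d_0 = 0). Computing the differences gives [4, 1].
The number of blocks of size exactly k is (#blocks of size ≥ k) − (#blocks of size ≥ k + 1), so the partition is: 3 block(s) of size 1, 1 block(s) of size 2.
In nonincreasing order the block sizes are [2, 1, 1, 1].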